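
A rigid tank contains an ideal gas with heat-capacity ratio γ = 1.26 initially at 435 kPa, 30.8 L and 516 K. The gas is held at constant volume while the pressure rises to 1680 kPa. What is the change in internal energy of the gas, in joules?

147000 J

n = P₁V₁/(RT₁) = 435×30.8/(8.314×516) = 3.12 mol.
Isochoric: V stays 30.8 L; P/T = const ⇒ T₂ = 1990 K, P₂ = 1680 kPa.
For an ideal gas ΔU = nCvΔT with Cv = R/(γ−1) = 32.0 J/(mol·K).
ΔU = 3.12×32.0×(1990−516) = 147000 J.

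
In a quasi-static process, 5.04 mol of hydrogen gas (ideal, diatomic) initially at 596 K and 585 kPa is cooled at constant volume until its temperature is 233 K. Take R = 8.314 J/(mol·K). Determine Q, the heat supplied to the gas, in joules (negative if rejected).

-38000 J

V₁ = nRT₁/P₁ = 5.04×8.314×596/585 = 42.7 L.
Isochoric: V stays 42.7 L; P/T = const ⇒ T₂ = 233 K, P₂ = 229 kPa.
W = 0 (no volume change).
ΔU = nCvΔT = 5.04×20.8×(233−596) = -38000 J.
Q = ΔU = -38000 J.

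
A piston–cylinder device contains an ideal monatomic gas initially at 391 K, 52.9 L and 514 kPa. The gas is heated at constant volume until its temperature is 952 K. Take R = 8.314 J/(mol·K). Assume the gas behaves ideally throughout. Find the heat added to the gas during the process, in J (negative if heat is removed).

58500 J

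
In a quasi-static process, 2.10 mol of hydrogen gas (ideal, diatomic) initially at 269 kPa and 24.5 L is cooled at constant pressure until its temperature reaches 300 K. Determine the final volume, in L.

19.5 L

T₁ = P₁V₁/(nR) = 269×24.5/(2.10×8.314) = 377 K.
Isobaric: P stays 269 kPa; V/T = const ⇒ T₂ = 300 K, V₂ = 19.5 L.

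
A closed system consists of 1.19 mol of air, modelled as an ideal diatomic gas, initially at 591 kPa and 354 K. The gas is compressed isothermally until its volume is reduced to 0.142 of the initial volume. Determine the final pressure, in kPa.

4160 kPa

V₁ = nRT₁/P₁ = 1.19×8.314×354/591 = 5.93 L.
Isothermal: T stays 354 K; PV = const ⇒ V₂ = 0.842 L, P₂ = 4160 kPa.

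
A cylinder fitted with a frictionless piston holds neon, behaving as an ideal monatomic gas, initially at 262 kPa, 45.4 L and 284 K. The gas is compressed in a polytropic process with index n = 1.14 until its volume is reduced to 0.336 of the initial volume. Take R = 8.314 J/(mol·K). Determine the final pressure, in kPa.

908 kPa

Polytropic n=1.14: T₂ = T₁(V₁/V₂)^(n−1) = 284×(2.98)^0.14 = 331 K; P₂ = P₁(V₁/V₂)^n = 908 kPa.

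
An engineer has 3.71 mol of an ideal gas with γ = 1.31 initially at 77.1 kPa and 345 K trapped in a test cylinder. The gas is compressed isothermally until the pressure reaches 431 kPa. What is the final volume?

V₁ = nRT₁/P₁ = 3.71×8.314×345/77.1 = 138 L.
Isothermal: T stays 345 K; PV = const ⇒ V₂ = 24.7 L, P₂ = 431 kPa.

24.7 L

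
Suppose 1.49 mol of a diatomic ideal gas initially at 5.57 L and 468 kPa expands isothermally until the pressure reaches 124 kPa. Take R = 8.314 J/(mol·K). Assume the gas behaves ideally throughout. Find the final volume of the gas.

T₁ = P₁V₁/(nR) = 468×5.57/(1.49×8.314) = 210 K.
Isothermal: T stays 210 K; PV = const ⇒ V₂ = 21.0 L, P₂ = 124 kPa.

21.0 L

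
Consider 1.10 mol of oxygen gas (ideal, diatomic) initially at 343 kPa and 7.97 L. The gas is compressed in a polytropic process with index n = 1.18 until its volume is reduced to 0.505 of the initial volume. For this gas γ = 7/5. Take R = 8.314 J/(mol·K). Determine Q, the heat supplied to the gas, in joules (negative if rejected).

-1090 J

T₁ = P₁V₁/(nR) = 343×7.97/(1.10×8.314) = 299 K.
Polytropic n=1.18: T₂ = T₁(V₁/V₂)^(n−1) = 299×(1.98)^0.18 = 338 K; P₂ = P₁(V₁/V₂)^n = 768 kPa.
W = (P₁V₁−P₂V₂)/(n−1) = (343×7.97−768×4.02)/0.18 = -1990 J.
ΔU = nCvΔT = 1.10×20.8×(338−299) = 894 J.
Q = ΔU + W = -1090 J.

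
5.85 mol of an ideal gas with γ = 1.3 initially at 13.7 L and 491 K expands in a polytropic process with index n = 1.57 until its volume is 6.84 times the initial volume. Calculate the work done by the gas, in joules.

P₁ = nRT₁/V₁ = 5.85×8.314×491/13.7 = 1740 kPa.
Polytropic n=1.57: T₂ = T₁(V₁/V₂)^(n−1) = 491×(0.146)^0.57 = 164 K; P₂ = P₁(V₁/V₂)^n = 85.2 kPa.
W = (P₁V₁−P₂V₂)/(n−1) = (1740×13.7−85.2×93.7)/0.57 = 27900 J.

27900 J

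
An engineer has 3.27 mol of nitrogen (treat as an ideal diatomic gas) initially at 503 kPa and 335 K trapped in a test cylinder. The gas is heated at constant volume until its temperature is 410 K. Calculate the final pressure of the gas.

616 kPa

V₁ = nRT₁/P₁ = 3.27×8.314×335/503 = 18.1 L.
Isochoric: V stays 18.1 L; P/T = const ⇒ T₂ = 410 K, P₂ = 616 kPa.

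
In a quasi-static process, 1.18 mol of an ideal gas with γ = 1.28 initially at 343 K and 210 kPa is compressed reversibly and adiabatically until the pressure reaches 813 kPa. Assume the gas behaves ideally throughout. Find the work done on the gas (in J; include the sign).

V₁ = nRT₁/P₁ = 1.18×8.314×343/210 = 16.0 L.
Adiabatic: T₂/T₁ = (P₂/P₁)^((γ−1)/γ) ⇒ T₂ = 343×(3.87)^0.219 = 461 K; V₂ = 5.57 L.
ΔU = nCvΔT = 1.18×29.7×(461−343) = 4140 J.
Q = 0 for an adiabatic process, so W = −ΔU = -4140 J.
Work done on the gas = −W_by = 4140 J.

4140 J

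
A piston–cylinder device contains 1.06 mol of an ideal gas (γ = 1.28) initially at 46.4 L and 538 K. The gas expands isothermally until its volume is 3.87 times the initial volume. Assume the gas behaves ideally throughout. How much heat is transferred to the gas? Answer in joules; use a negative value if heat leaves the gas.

P₁ = nRT₁/V₁ = 1.06×8.314×538/46.4 = 102 kPa.
Isothermal: T stays 538 K; PV = const ⇒ V₂ = 180 L, P₂ = 26.4 kPa.
ΔU = 0 (ideal gas, T constant).
W = nRT ln(V₂/V₁) = 1.06×8.314×538×ln(3.87) = 6420 J.
Q = ΔU + W = 6420 J.

6420 J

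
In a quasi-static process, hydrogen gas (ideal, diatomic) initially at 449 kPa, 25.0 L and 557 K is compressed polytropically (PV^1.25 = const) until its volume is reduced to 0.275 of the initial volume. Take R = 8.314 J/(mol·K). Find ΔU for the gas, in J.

n = P₁V₁/(RT₁) = 449×25.0/(8.314×557) = 2.42 mol.
Polytropic n=1.25: T₂ = T₁(V₁/V₂)^(n−1) = 557×(3.64)^0.25 = 769 K; P₂ = P₁(V₁/V₂)^n = 2250 kPa.
For an ideal gas ΔU = nCvΔT with Cv = (5/2)R = 20.8 J/(mol·K).
ΔU = 2.42×20.8×(769−557) = 10700 J.

10700 J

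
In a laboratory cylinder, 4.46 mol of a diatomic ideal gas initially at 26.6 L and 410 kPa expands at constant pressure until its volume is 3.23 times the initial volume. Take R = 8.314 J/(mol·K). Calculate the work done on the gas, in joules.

T₁ = P₁V₁/(nR) = 410×26.6/(4.46×8.314) = 294 K.
Isobaric: P stays 410 kPa; V/T = const ⇒ T₂ = 950 K, V₂ = 85.9 L.
W = PΔV = 410×(85.9−26.6) kPa·L = 24300 J.
Work done on the gas = −W_by = -24300 J.

-24300 J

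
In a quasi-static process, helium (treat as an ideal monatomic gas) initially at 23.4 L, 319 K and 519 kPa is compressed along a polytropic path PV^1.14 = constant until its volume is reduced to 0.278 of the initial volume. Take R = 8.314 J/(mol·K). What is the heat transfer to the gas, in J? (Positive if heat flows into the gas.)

-13500 J

n = P₁V₁/(RT₁) = 519×23.4/(8.314×319) = 4.58 mol.
Polytropic n=1.14: T₂ = T₁(V₁/V₂)^(n−1) = 319×(3.60)^0.14 = 382 K; P₂ = P₁(V₁/V₂)^n = 2230 kPa.
W = (P₁V₁−P₂V₂)/(n−1) = (519×23.4−2230×6.51)/0.14 = -17000 J.
ΔU = nCvΔT = 4.58×12.5×(382−319) = 3580 J.
Q = ΔU + W = -13500 J.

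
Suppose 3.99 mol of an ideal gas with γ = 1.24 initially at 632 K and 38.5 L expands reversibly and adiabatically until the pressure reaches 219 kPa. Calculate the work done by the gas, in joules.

14100 J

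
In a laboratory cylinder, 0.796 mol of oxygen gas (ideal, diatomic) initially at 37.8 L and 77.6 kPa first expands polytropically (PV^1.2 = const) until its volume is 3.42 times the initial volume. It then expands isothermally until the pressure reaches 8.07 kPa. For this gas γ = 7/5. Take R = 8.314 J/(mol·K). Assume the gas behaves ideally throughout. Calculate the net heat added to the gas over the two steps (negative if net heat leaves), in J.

3410 J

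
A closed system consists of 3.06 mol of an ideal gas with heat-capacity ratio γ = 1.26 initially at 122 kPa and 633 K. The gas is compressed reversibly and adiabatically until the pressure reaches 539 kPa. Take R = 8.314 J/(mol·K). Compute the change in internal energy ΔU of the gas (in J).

V₁ = nRT₁/P₁ = 3.06×8.314×633/122 = 132 L.
Adiabatic: T₂/T₁ = (P₂/P₁)^((γ−1)/γ) ⇒ T₂ = 633×(4.42)^0.206 = 860 K; V₂ = 40.6 L.
For an ideal gas ΔU = nCvΔT with Cv = R/(γ−1) = 32.0 J/(mol·K).
ΔU = 3.06×32.0×(860−633) = 22200 J.

22200 J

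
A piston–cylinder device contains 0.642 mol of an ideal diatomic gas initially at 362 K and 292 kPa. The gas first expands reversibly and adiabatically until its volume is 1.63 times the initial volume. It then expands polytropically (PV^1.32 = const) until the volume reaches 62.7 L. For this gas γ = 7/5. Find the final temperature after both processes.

V₁ = nRT₁/P₁ = 0.642×8.314×362/292 = 6.62 L.
Step 1 — Adiabatic: TV^(γ−1) = const ⇒ T₂ = 362×(0.613)^0.400 = 298 K; PV^γ = const ⇒ P₂ = 147 kPa.
ΔU = nCvΔT = 0.642×20.8×(298−362) = -858 J.
Q = 0 for an adiabatic process, so W = −ΔU = 858 J.
State after step 1: P = 147 kPa, V = 10.8 L, T = 298 K.
Step 2 — Polytropic n=1.32: T₂ = T₁(V₁/V₂)^(n−1) = 298×(0.172)^0.32 = 170 K; P₂ = P₁(V₁/V₂)^n = 14.4 kPa.
W = (P₁V₁−P₂V₂)/(n−1) = (147×10.8−14.4×62.7)/0.32 = 2140 J.
ΔU = nCvΔT = 0.642×20.8×(170−298) = -1710 J.
Q = ΔU + W = 428 J.
Net over both steps: W = 3000 J, Q = 428 J, ΔU = -2570 J.

170 K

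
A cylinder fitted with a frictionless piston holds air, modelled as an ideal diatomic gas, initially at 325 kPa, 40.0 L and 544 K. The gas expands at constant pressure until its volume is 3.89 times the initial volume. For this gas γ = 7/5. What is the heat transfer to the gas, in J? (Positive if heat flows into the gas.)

131000 J

n = P₁V₁/(RT₁) = 325×40.0/(8.314×544) = 2.87 mol.
Isobaric: P stays 325 kPa; V/T = const ⇒ T₂ = 2120 K, V₂ = 156 L.
W = PΔV = 325×(156−40.0) kPa·L = 37600 J.
ΔU = nCvΔT = 2.87×20.8×(2120−544) = 93900 J.
Q = ΔU + W = nCpΔT = 131000 J.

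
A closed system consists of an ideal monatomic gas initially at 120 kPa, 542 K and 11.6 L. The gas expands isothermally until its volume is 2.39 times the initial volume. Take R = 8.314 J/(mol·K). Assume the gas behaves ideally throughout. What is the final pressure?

Isothermal: T stays 542 K; PV = const ⇒ V₂ = 27.7 L, P₂ = 50.2 kPa.

50.2 kPa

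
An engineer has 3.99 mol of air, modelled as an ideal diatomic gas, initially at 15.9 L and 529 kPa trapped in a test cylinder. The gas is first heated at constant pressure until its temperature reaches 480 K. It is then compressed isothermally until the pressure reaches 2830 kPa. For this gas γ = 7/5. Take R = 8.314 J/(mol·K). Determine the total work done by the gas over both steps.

T₁ = P₁V₁/(nR) = 529×15.9/(3.99×8.314) = 254 K.
Step 1 — Isobaric: P stays 529 kPa; V/T = const ⇒ T₂ = 480 K, V₂ = 30.1 L.
W = PΔV = 529×(30.1−15.9) kPa·L = 7510 J.
ΔU = nCvΔT = 3.99×20.8×(480−254) = 18800 J.
Q = ΔU + W = nCpΔT = 26300 J.
State after step 1: P = 529 kPa, V = 30.1 L, T = 480 K.
Step 2 — Isothermal: T stays 480 K; PV = const ⇒ V₂ = 5.63 L, P₂ = 2830 kPa.
ΔU = 0 (ideal gas, T constant).
W = nRT ln(V₂/V₁) = 3.99×8.314×480×ln(0.187) = -26700 J.
Q = ΔU + W = -26700 J.
Net over both steps: W = -19200 J, Q = -412 J, ΔU = 18800 J.

-19200 J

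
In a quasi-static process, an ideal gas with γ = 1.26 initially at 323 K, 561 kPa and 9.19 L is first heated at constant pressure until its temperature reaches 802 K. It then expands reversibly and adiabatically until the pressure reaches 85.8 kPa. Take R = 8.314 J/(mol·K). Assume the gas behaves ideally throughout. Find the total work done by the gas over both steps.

n = P₁V₁/(RT₁) = 561×9.19/(8.314×323) = 1.92 mol.
Step 1 — Isobaric: P stays 561 kPa; V/T = const ⇒ T₂ = 802 K, V₂ = 22.8 L.
W = PΔV = 561×(22.8−9.19) kPa·L = 7650 J.
ΔU = nCvΔT = 1.92×32.0×(802−323) = 29400 J.
Q = ΔU + W = nCpΔT = 37100 J.
State after step 1: P = 561 kPa, V = 22.8 L, T = 802 K.
Step 2 — Adiabatic: T₂/T₁ = (P₂/P₁)^((γ−1)/γ) ⇒ T₂ = 802×(0.153)^0.206 = 544 K; V₂ = 101 L.
ΔU = nCvΔT = 1.92×32.0×(544−802) = -15800 J.
Q = 0 for an adiabatic process, so W = −ΔU = 15800 J.
Net over both steps: W = 23500 J, Q = 37100 J, ΔU = 13600 J.

23500 J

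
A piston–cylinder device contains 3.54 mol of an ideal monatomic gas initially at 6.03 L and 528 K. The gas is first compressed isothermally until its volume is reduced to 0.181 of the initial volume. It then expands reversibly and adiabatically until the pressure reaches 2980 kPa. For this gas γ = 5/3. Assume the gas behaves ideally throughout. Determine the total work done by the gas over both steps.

P₁ = nRT₁/V₁ = 3.54×8.314×528/6.03 = 2580 kPa.
Step 1 — Isothermal: T stays 528 K; PV = const ⇒ V₂ = 1.09 L, P₂ = 14200 kPa.
ΔU = 0 (ideal gas, T constant).
W = nRT ln(V₂/V₁) = 3.54×8.314×528×ln(0.181) = -26600 J.
Q = ΔU + W = -26600 J.
State after step 1: P = 14200 kPa, V = 1.09 L, T = 528 K.
Step 2 — Adiabatic: T₂/T₁ = (P₂/P₁)^((γ−1)/γ) ⇒ T₂ = 528×(0.209)^0.400 = 282 K; V₂ = 2.79 L.
ΔU = nCvΔT = 3.54×12.5×(282−528) = -10800 J.
Q = 0 for an adiabatic process, so W = −ΔU = 10800 J.
Net over both steps: W = -15700 J, Q = -26600 J, ΔU = -10800 J.

-15700 J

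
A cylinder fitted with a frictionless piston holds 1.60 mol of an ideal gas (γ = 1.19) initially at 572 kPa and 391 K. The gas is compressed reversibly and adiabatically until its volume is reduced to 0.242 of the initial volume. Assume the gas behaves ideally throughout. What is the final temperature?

V₁ = nRT₁/P₁ = 1.60×8.314×391/572 = 9.09 L.
Adiabatic: TV^(γ−1) = const ⇒ T₂ = 391×(4.13)^0.190 = 512 K; PV^γ = const ⇒ P₂ = 3090 kPa.

512 K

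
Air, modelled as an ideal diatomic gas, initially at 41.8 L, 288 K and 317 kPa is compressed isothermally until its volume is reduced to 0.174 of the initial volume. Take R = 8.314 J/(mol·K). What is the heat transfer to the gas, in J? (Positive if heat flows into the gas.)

-23200 J

n = P₁V₁/(RT₁) = 317×41.8/(8.314×288) = 5.53 mol.
Isothermal: T stays 288 K; PV = const ⇒ V₂ = 7.27 L, P₂ = 1820 kPa.
ΔU = 0 (ideal gas, T constant).
W = nRT ln(V₂/V₁) = 5.53×8.314×288×ln(0.174) = -23200 J.
Q = ΔU + W = -23200 J.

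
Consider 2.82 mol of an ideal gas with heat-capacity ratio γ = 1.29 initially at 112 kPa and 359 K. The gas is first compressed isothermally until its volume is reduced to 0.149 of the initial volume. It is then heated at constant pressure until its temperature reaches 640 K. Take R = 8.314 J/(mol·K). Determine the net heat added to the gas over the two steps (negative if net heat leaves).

13300 J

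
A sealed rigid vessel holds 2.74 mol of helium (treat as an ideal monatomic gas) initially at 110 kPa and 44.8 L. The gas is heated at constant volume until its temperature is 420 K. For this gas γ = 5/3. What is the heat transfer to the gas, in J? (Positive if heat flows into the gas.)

T₁ = P₁V₁/(nR) = 110×44.8/(2.74×8.314) = 216 K.
Isochoric: V stays 44.8 L; P/T = const ⇒ T₂ = 420 K, P₂ = 214 kPa.
W = 0 (no volume change).
ΔU = nCvΔT = 2.74×12.5×(420−216) = 6960 J.
Q = ΔU = 6960 J.

6960 J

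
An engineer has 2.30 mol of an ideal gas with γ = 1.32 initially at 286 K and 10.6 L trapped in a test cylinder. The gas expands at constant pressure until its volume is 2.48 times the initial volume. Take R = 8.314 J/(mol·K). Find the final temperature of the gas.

709 K

P₁ = nRT₁/V₁ = 2.30×8.314×286/10.6 = 516 kPa.
Isobaric: P stays 516 kPa; V/T = const ⇒ T₂ = 709 K, V₂ = 26.3 L.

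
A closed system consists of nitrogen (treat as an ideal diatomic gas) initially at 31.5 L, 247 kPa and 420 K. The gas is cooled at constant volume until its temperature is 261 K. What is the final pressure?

Isochoric: V stays 31.5 L; P/T = const ⇒ T₂ = 261 K, P₂ = 153 kPa.

153 kPa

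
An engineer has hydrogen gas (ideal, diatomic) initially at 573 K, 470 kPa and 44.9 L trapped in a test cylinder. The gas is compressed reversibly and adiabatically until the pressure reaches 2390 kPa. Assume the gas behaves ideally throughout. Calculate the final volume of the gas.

14.1 L

Adiabatic: T₂/T₁ = (P₂/P₁)^((γ−1)/γ) ⇒ T₂ = 573×(5.09)^0.286 = 912 K; V₂ = 14.1 L.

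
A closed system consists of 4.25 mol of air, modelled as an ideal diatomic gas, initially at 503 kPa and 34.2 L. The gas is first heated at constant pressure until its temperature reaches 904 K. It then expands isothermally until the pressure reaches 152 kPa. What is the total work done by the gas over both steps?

T₁ = P₁V₁/(nR) = 503×34.2/(4.25×8.314) = 487 K.
Step 1 — Isobaric: P stays 503 kPa; V/T = const ⇒ T₂ = 904 K, V₂ = 63.5 L.
W = PΔV = 503×(63.5−34.2) kPa·L = 14700 J.
ΔU = nCvΔT = 4.25×20.8×(904−487) = 36800 J.
Q = ΔU + W = nCpΔT = 51600 J.
State after step 1: P = 503 kPa, V = 63.5 L, T = 904 K.
Step 2 — Isothermal: T stays 904 K; PV = const ⇒ V₂ = 210 L, P₂ = 152 kPa.
ΔU = 0 (ideal gas, T constant).
W = nRT ln(V₂/V₁) = 4.25×8.314×904×ln(3.31) = 38200 J.
Q = ΔU + W = 38200 J.
Net over both steps: W = 53000 J, Q = 89800 J, ΔU = 36800 J.

53000 J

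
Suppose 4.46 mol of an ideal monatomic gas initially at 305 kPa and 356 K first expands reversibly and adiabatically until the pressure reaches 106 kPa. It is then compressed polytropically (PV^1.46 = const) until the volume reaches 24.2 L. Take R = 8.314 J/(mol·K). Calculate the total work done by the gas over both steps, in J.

-7260 J

V₁ = nRT₁/P₁ = 4.46×8.314×356/305 = 43.3 L.
Step 1 — Adiabatic: T₂/T₁ = (P₂/P₁)^((γ−1)/γ) ⇒ T₂ = 356×(0.348)^0.400 = 233 K; V₂ = 81.6 L.
ΔU = nCvΔT = 4.46×12.5×(233−356) = -6830 J.
Q = 0 for an adiabatic process, so W = −ΔU = 6830 J.
State after step 1: P = 106 kPa, V = 81.6 L, T = 233 K.
Step 2 — Polytropic n=1.46: T₂ = T₁(V₁/V₂)^(n−1) = 233×(3.37)^0.46 = 408 K; P₂ = P₁(V₁/V₂)^n = 625 kPa.
W = (P₁V₁−P₂V₂)/(n−1) = (106×81.6−625×24.2)/0.46 = -14100 J.
ΔU = nCvΔT = 4.46×12.5×(408−233) = 9720 J.
Q = ΔU + W = -4370 J.
Net over both steps: W = -7260 J, Q = -4370 J, ΔU = 2890 J.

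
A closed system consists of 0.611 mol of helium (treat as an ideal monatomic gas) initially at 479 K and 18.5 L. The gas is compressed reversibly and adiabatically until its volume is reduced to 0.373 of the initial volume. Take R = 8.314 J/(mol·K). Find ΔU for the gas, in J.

3390 J

P₁ = nRT₁/V₁ = 0.611×8.314×479/18.5 = 132 kPa.
Adiabatic: TV^(γ−1) = const ⇒ T₂ = 479×(2.68)^0.667 = 924 K; PV^γ = const ⇒ P₂ = 681 kPa.
For an ideal gas ΔU = nCvΔT with Cv = (3/2)R = 12.5 J/(mol·K).
ΔU = 0.611×12.5×(924−479) = 3390 J.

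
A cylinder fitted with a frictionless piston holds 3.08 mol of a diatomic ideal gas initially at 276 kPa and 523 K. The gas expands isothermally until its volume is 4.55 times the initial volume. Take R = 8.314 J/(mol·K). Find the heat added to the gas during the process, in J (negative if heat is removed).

V₁ = nRT₁/P₁ = 3.08×8.314×523/276 = 48.5 L.
Isothermal: T stays 523 K; PV = const ⇒ V₂ = 221 L, P₂ = 60.7 kPa.
ΔU = 0 (ideal gas, T constant).
W = nRT ln(V₂/V₁) = 3.08×8.314×523×ln(4.55) = 20300 J.
Q = ΔU + W = 20300 J.

20300 J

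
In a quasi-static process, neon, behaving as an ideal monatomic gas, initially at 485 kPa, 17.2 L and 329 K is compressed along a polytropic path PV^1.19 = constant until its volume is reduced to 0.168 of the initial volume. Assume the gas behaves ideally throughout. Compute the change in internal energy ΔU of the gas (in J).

5050 J

n = P₁V₁/(RT₁) = 485×17.2/(8.314×329) = 3.05 mol.
Polytropic n=1.19: T₂ = T₁(V₁/V₂)^(n−1) = 329×(5.95)^0.19 = 462 K; P₂ = P₁(V₁/V₂)^n = 4050 kPa.
For an ideal gas ΔU = nCvΔT with Cv = (3/2)R = 12.5 J/(mol·K).
ΔU = 3.05×12.5×(462−329) = 5050 J.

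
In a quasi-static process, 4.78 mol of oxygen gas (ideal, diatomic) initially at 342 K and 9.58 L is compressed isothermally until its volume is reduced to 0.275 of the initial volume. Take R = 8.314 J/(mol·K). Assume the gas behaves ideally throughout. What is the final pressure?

P₁ = nRT₁/V₁ = 4.78×8.314×342/9.58 = 1420 kPa.
Isothermal: T stays 342 K; PV = const ⇒ V₂ = 2.63 L, P₂ = 5160 kPa.

5160 kPa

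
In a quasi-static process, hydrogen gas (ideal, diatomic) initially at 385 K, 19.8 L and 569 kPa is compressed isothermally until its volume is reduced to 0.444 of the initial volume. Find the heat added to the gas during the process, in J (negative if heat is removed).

n = P₁V₁/(RT₁) = 569×19.8/(8.314×385) = 3.52 mol.
Isothermal: T stays 385 K; PV = const ⇒ V₂ = 8.79 L, P₂ = 1280 kPa.
ΔU = 0 (ideal gas, T constant).
W = nRT ln(V₂/V₁) = 3.52×8.314×385×ln(0.444) = -9150 J.
Q = ΔU + W = -9150 J.

-9150 J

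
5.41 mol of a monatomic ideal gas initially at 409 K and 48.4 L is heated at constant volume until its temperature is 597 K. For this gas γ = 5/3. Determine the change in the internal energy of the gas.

P₁ = nRT₁/V₁ = 5.41×8.314×409/48.4 = 380 kPa.
Isochoric: V stays 48.4 L; P/T = const ⇒ T₂ = 597 K, P₂ = 555 kPa.
For an ideal gas ΔU = nCvΔT with Cv = (3/2)R = 12.5 J/(mol·K).
ΔU = 5.41×12.5×(597−409) = 12700 J.

12700 J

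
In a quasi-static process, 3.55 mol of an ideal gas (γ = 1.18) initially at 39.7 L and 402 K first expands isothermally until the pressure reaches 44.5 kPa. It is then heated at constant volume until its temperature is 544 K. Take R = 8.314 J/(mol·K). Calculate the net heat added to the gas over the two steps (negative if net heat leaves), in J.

45900 J

P₁ = nRT₁/V₁ = 3.55×8.314×402/39.7 = 299 kPa.
Step 1 — Isothermal: T stays 402 K; PV = const ⇒ V₂ = 267 L, P₂ = 44.5 kPa.
ΔU = 0 (ideal gas, T constant).
W = nRT ln(V₂/V₁) = 3.55×8.314×402×ln(6.72) = 22600 J.
Q = ΔU + W = 22600 J.
State after step 1: P = 44.5 kPa, V = 267 L, T = 402 K.
Step 2 — Isochoric: V stays 267 L; P/T = const ⇒ T₂ = 544 K, P₂ = 60.2 kPa.
W = 0 (no volume change).
ΔU = nCvΔT = 3.55×46.2×(544−402) = 23300 J.
Q = ΔU = 23300 J.
Net over both steps: W = 22600 J, Q = 45900 J, ΔU = 23300 J.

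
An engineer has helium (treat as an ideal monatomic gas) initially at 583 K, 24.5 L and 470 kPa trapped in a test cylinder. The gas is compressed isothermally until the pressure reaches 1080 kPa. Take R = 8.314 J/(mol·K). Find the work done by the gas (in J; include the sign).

n = P₁V₁/(RT₁) = 470×24.5/(8.314×583) = 2.38 mol.
Isothermal: T stays 583 K; PV = const ⇒ V₂ = 10.7 L, P₂ = 1080 kPa.
W = nRT ln(V₂/V₁) = 2.38×8.314×583×ln(0.435) = -9580 J.

-9580 J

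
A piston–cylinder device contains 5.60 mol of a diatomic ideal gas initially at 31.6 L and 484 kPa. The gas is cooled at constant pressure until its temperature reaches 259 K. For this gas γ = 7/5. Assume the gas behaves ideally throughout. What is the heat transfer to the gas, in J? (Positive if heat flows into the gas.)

T₁ = P₁V₁/(nR) = 484×31.6/(5.60×8.314) = 328 K.
Isobaric: P stays 484 kPa; V/T = const ⇒ T₂ = 259 K, V₂ = 24.9 L.
W = PΔV = 484×(24.9−31.6) kPa·L = -3240 J.
ΔU = nCvΔT = 5.60×20.8×(259−328) = -8090 J.
Q = ΔU + W = nCpΔT = -11300 J.

-11300 J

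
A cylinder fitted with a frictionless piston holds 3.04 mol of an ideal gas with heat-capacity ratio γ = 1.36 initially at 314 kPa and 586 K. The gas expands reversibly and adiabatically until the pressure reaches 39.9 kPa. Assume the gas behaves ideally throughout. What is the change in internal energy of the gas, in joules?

-17300 J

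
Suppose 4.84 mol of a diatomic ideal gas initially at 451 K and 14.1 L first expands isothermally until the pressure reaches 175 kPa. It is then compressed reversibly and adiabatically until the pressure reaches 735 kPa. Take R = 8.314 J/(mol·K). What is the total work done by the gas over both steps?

13200 J

P₁ = nRT₁/V₁ = 4.84×8.314×451/14.1 = 1290 kPa.
Step 1 — Isothermal: T stays 451 K; PV = const ⇒ V₂ = 104 L, P₂ = 175 kPa.
ΔU = 0 (ideal gas, T constant).
W = nRT ln(V₂/V₁) = 4.84×8.314×451×ln(7.35) = 36200 J.
Q = ΔU + W = 36200 J.
State after step 1: P = 175 kPa, V = 104 L, T = 451 K.
Step 2 — Adiabatic: T₂/T₁ = (P₂/P₁)^((γ−1)/γ) ⇒ T₂ = 451×(4.20)^0.286 = 680 K; V₂ = 37.2 L.
ΔU = nCvΔT = 4.84×20.8×(680−451) = 23000 J.
Q = 0 for an adiabatic process, so W = −ΔU = -23000 J.
Net over both steps: W = 13200 J, Q = 36200 J, ΔU = 23000 J.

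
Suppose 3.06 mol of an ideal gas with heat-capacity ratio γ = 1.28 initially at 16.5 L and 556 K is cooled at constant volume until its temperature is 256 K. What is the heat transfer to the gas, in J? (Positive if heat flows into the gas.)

-27300 J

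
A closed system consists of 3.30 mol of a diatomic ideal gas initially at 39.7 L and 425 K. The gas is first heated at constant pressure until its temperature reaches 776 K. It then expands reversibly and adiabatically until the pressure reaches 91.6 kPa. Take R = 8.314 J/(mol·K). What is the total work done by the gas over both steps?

P₁ = nRT₁/V₁ = 3.30×8.314×425/39.7 = 294 kPa.
Step 1 — Isobaric: P stays 294 kPa; V/T = const ⇒ T₂ = 776 K, V₂ = 72.5 L.
W = PΔV = 294×(72.5−39.7) kPa·L = 9630 J.
ΔU = nCvΔT = 3.30×20.8×(776−425) = 24100 J.
Q = ΔU + W = nCpΔT = 33700 J.
State after step 1: P = 294 kPa, V = 72.5 L, T = 776 K.
Step 2 — Adiabatic: T₂/T₁ = (P₂/P₁)^((γ−1)/γ) ⇒ T₂ = 776×(0.312)^0.286 = 556 K; V₂ = 167 L.
ΔU = nCvΔT = 3.30×20.8×(556−776) = -15100 J.
Q = 0 for an adiabatic process, so W = −ΔU = 15100 J.
Net over both steps: W = 24700 J, Q = 33700 J, ΔU = 9000 J.

24700 J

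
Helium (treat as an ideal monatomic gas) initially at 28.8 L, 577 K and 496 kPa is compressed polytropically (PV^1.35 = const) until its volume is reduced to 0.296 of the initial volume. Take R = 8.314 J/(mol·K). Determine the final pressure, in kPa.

2570 kPa

Polytropic n=1.35: T₂ = T₁(V₁/V₂)^(n−1) = 577×(3.38)^0.35 = 884 K; P₂ = P₁(V₁/V₂)^n = 2570 kPa.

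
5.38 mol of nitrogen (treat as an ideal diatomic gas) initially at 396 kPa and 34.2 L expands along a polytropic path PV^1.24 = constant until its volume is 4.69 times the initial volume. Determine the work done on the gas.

-17500 J

T₁ = P₁V₁/(nR) = 396×34.2/(5.38×8.314) = 303 K.
Polytropic n=1.24: T₂ = T₁(V₁/V₂)^(n−1) = 303×(0.213)^0.24 = 209 K; P₂ = P₁(V₁/V₂)^n = 58.3 kPa.
W = (P₁V₁−P₂V₂)/(n−1) = (396×34.2−58.3×160)/0.24 = 17500 J.
Work done on the gas = −W_by = -17500 J.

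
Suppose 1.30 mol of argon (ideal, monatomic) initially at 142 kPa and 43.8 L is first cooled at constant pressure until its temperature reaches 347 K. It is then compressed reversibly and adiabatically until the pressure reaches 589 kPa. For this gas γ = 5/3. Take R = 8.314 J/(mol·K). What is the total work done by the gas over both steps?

-6780 J

T₁ = P₁V₁/(nR) = 142×43.8/(1.30×8.314) = 575 K.
Step 1 — Isobaric: P stays 142 kPa; V/T = const ⇒ T₂ = 347 K, V₂ = 26.4 L.
W = PΔV = 142×(26.4−43.8) kPa·L = -2470 J.
ΔU = nCvΔT = 1.30×12.5×(347−575) = -3700 J.
Q = ΔU + W = nCpΔT = -6170 J.
State after step 1: P = 142 kPa, V = 26.4 L, T = 347 K.
Step 2 — Adiabatic: T₂/T₁ = (P₂/P₁)^((γ−1)/γ) ⇒ T₂ = 347×(4.15)^0.400 = 613 K; V₂ = 11.2 L.
ΔU = nCvΔT = 1.30×12.5×(613−347) = 4310 J.
Q = 0 for an adiabatic process, so W = −ΔU = -4310 J.
Net over both steps: W = -6780 J, Q = -6170 J, ΔU = 609 J.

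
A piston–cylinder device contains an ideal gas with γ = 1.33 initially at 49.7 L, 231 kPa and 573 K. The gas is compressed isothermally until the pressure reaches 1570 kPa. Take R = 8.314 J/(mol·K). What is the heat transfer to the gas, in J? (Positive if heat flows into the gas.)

-22000 J

n = P₁V₁/(RT₁) = 231×49.7/(8.314×573) = 2.41 mol.
Isothermal: T stays 573 K; PV = const ⇒ V₂ = 7.31 L, P₂ = 1570 kPa.
ΔU = 0 (ideal gas, T constant).
W = nRT ln(V₂/V₁) = 2.41×8.314×573×ln(0.147) = -22000 J.
Q = ΔU + W = -22000 J.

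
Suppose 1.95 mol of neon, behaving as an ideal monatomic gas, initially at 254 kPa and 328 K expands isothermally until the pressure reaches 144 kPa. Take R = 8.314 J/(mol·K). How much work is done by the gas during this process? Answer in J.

V₁ = nRT₁/P₁ = 1.95×8.314×328/254 = 20.9 L.
Isothermal: T stays 328 K; PV = const ⇒ V₂ = 36.9 L, P₂ = 144 kPa.
W = nRT ln(V₂/V₁) = 1.95×8.314×328×ln(1.76) = 3020 J.

3020 J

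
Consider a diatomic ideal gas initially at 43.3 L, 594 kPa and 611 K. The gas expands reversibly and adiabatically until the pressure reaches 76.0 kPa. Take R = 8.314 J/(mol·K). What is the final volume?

Adiabatic: T₂/T₁ = (P₂/P₁)^((γ−1)/γ) ⇒ T₂ = 611×(0.128)^0.286 = 340 K; V₂ = 188 L.

188 L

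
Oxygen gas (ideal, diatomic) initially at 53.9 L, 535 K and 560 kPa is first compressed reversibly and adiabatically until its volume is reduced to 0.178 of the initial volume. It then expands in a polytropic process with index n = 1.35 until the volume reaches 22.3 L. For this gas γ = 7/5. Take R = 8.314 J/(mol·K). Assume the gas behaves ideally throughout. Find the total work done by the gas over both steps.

n = P₁V₁/(RT₁) = 560×53.9/(8.314×535) = 6.79 mol.
Step 1 — Adiabatic: TV^(γ−1) = const ⇒ T₂ = 535×(5.62)^0.400 = 1070 K; PV^γ = const ⇒ P₂ = 6270 kPa.
ΔU = nCvΔT = 6.79×20.8×(1070−535) = 75000 J.
Q = 0 for an adiabatic process, so W = −ΔU = -75000 J.
State after step 1: P = 6270 kPa, V = 9.59 L, T = 1070 K.
Step 2 — Polytropic n=1.35: T₂ = T₁(V₁/V₂)^(n−1) = 1070×(0.430)^0.35 = 794 K; P₂ = P₁(V₁/V₂)^n = 2010 kPa.
W = (P₁V₁−P₂V₂)/(n−1) = (6270×9.59−2010×22.3)/0.35 = 44000 J.
ΔU = nCvΔT = 6.79×20.8×(794−1070) = -38500 J.
Q = ΔU + W = 5500 J.
Net over both steps: W = -31100 J, Q = 5500 J, ΔU = 36600 J.

-31100 J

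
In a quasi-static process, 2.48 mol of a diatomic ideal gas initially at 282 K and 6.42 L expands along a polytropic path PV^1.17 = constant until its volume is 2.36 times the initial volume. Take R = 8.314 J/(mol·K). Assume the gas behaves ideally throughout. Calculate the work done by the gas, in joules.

P₁ = nRT₁/V₁ = 2.48×8.314×282/6.42 = 906 kPa.
Polytropic n=1.17: T₂ = T₁(V₁/V₂)^(n−1) = 282×(0.424)^0.17 = 244 K; P₂ = P₁(V₁/V₂)^n = 332 kPa.
W = (P₁V₁−P₂V₂)/(n−1) = (906×6.42−332×15.2)/0.17 = 4650 J.

4650 J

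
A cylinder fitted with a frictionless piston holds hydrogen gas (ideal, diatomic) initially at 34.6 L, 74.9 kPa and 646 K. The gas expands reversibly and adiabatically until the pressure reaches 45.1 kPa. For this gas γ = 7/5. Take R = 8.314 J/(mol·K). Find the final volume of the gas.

49.7 L

Adiabatic: T₂/T₁ = (P₂/P₁)^((γ−1)/γ) ⇒ T₂ = 646×(0.602)^0.286 = 559 K; V₂ = 49.7 L.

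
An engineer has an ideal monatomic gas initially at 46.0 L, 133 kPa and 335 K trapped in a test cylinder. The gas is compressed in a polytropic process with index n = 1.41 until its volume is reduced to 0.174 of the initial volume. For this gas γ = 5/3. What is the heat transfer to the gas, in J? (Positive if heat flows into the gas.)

-6020 J

n = P₁V₁/(RT₁) = 133×46.0/(8.314×335) = 2.20 mol.
Polytropic n=1.41: T₂ = T₁(V₁/V₂)^(n−1) = 335×(5.75)^0.41 = 686 K; P₂ = P₁(V₁/V₂)^n = 1570 kPa.
W = (P₁V₁−P₂V₂)/(n−1) = (133×46.0−1570×8.00)/0.41 = -15600 J.
ΔU = nCvΔT = 2.20×12.5×(686−335) = 9620 J.
Q = ΔU + W = -6020 J.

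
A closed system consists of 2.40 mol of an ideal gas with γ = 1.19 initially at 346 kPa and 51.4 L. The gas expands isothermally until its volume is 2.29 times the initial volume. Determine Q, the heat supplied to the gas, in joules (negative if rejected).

14700 J

T₁ = P₁V₁/(nR) = 346×51.4/(2.40×8.314) = 891 K.
Isothermal: T stays 891 K; PV = const ⇒ V₂ = 118 L, P₂ = 151 kPa.
ΔU = 0 (ideal gas, T constant).
W = nRT ln(V₂/V₁) = 2.40×8.314×891×ln(2.29) = 14700 J.
Q = ΔU + W = 14700 J.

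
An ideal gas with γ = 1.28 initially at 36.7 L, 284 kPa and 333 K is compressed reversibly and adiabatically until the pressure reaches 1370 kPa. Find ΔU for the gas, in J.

15300 J

n = P₁V₁/(RT₁) = 284×36.7/(8.314×333) = 3.76 mol.
Adiabatic: T₂/T₁ = (P₂/P₁)^((γ−1)/γ) ⇒ T₂ = 333×(4.82)^0.219 = 470 K; V₂ = 10.7 L.
For an ideal gas ΔU = nCvΔT with Cv = R/(γ−1) = 29.7 J/(mol·K).
ΔU = 3.76×29.7×(470−333) = 15300 J.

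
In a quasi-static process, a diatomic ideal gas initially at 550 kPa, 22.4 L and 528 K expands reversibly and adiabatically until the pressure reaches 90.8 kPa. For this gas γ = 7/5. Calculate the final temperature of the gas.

316 K

Adiabatic: T₂/T₁ = (P₂/P₁)^((γ−1)/γ) ⇒ T₂ = 528×(0.165)^0.286 = 316 K; V₂ = 81.1 L.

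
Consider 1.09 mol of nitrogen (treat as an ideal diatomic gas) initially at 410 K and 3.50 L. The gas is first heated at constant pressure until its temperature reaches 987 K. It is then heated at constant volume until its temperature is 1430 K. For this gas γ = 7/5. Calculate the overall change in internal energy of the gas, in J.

23100 J

P₁ = nRT₁/V₁ = 1.09×8.314×410/3.50 = 1060 kPa.
Step 1 — Isobaric: P stays 1060 kPa; V/T = const ⇒ T₂ = 987 K, V₂ = 8.43 L.
W = PΔV = 1060×(8.43−3.50) kPa·L = 5230 J.
ΔU = nCvΔT = 1.09×20.8×(987−410) = 13100 J.
Q = ΔU + W = nCpΔT = 18300 J.
State after step 1: P = 1060 kPa, V = 8.43 L, T = 987 K.
Step 2 — Isochoric: V stays 8.43 L; P/T = const ⇒ T₂ = 1430 K, P₂ = 1540 kPa.
W = 0 (no volume change).
ΔU = nCvΔT = 1.09×20.8×(1430−987) = 10000 J.
Q = ΔU = 10000 J.
Net over both steps: W = 5230 J, Q = 28300 J, ΔU = 23100 J.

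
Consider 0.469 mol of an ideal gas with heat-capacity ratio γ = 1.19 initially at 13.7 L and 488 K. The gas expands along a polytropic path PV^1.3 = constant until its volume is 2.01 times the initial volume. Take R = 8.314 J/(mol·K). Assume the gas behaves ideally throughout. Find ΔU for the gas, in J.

P₁ = nRT₁/V₁ = 0.469×8.314×488/13.7 = 139 kPa.
Polytropic n=1.3: T₂ = T₁(V₁/V₂)^(n−1) = 488×(0.498)^0.30 = 396 K; P₂ = P₁(V₁/V₂)^n = 56.0 kPa.
For an ideal gas ΔU = nCvΔT with Cv = R/(γ−1) = 43.8 J/(mol·K).
ΔU = 0.469×43.8×(396−488) = -1890 J.

-1890 J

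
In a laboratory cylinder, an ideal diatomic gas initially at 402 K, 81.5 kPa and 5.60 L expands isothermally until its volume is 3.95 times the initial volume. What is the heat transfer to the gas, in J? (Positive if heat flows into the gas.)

n = P₁V₁/(RT₁) = 81.5×5.60/(8.314×402) = 0.137 mol.
Isothermal: T stays 402 K; PV = const ⇒ V₂ = 22.1 L, P₂ = 20.6 kPa.
ΔU = 0 (ideal gas, T constant).
W = nRT ln(V₂/V₁) = 0.137×8.314×402×ln(3.95) = 627 J.
Q = ΔU + W = 627 J.

627 J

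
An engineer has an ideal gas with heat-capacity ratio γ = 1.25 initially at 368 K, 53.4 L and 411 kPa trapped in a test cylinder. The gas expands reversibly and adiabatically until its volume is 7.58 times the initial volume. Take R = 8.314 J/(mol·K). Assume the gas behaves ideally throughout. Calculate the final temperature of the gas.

Adiabatic: TV^(γ−1) = const ⇒ T₂ = 368×(0.132)^0.250 = 222 K; PV^γ = const ⇒ P₂ = 32.7 kPa.

222 K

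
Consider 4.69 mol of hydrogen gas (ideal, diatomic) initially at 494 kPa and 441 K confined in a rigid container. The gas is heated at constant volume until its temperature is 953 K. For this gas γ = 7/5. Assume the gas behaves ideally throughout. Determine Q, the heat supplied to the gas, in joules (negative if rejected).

49900 J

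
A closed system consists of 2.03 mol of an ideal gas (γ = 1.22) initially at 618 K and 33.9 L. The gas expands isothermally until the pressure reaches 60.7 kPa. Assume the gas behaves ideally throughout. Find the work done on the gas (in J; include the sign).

P₁ = nRT₁/V₁ = 2.03×8.314×618/33.9 = 308 kPa.
Isothermal: T stays 618 K; PV = const ⇒ V₂ = 172 L, P₂ = 60.7 kPa.
W = nRT ln(V₂/V₁) = 2.03×8.314×618×ln(5.07) = 16900 J.
Work done on the gas = −W_by = -16900 J.

-16900 J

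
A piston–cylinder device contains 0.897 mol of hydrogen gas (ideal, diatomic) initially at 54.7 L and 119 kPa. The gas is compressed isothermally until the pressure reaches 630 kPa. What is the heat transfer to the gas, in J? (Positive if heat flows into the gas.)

-10800 J

T₁ = P₁V₁/(nR) = 119×54.7/(0.897×8.314) = 873 K.
Isothermal: T stays 873 K; PV = const ⇒ V₂ = 10.3 L, P₂ = 630 kPa.
ΔU = 0 (ideal gas, T constant).
W = nRT ln(V₂/V₁) = 0.897×8.314×873×ln(0.189) = -10800 J.
Q = ΔU + W = -10800 J.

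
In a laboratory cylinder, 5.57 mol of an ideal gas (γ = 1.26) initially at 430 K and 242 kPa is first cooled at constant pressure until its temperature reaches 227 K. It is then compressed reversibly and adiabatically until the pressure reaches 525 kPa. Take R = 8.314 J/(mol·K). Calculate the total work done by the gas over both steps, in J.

V₁ = nRT₁/P₁ = 5.57×8.314×430/242 = 82.3 L.
Step 1 — Isobaric: P stays 242 kPa; V/T = const ⇒ T₂ = 227 K, V₂ = 43.4 L.
W = PΔV = 242×(43.4−82.3) kPa·L = -9400 J.
ΔU = nCvΔT = 5.57×32.0×(227−430) = -36200 J.
Q = ΔU + W = nCpΔT = -45600 J.
State after step 1: P = 242 kPa, V = 43.4 L, T = 227 K.
Step 2 — Adiabatic: T₂/T₁ = (P₂/P₁)^((γ−1)/γ) ⇒ T₂ = 227×(2.17)^0.206 = 266 K; V₂ = 23.5 L.
ΔU = nCvΔT = 5.57×32.0×(266−227) = 7010 J.
Q = 0 for an adiabatic process, so W = −ΔU = -7010 J.
Net over both steps: W = -16400 J, Q = -45600 J, ΔU = -29200 J.

-16400 J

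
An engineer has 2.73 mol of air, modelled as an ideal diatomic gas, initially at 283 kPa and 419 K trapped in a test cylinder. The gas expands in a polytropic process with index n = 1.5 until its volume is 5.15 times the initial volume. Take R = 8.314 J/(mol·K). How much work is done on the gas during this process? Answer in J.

V₁ = nRT₁/P₁ = 2.73×8.314×419/283 = 33.6 L.
Polytropic n=1.5: T₂ = T₁(V₁/V₂)^(n−1) = 419×(0.194)^0.50 = 185 K; P₂ = P₁(V₁/V₂)^n = 24.2 kPa.
W = (P₁V₁−P₂V₂)/(n−1) = (283×33.6−24.2×173)/0.50 = 10600 J.
Work done on the gas = −W_by = -10600 J.

-10600 J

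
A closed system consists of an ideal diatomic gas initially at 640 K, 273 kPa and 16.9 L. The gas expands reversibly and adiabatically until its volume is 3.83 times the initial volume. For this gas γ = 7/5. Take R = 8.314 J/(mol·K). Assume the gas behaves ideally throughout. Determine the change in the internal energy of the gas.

-4790 J

n = P₁V₁/(RT₁) = 273×16.9/(8.314×640) = 0.867 mol.
Adiabatic: TV^(γ−1) = const ⇒ T₂ = 640×(0.261)^0.400 = 374 K; PV^γ = const ⇒ P₂ = 41.7 kPa.
For an ideal gas ΔU = nCvΔT with Cv = (5/2)R = 20.8 J/(mol·K).
ΔU = 0.867×20.8×(374−640) = -4790 J.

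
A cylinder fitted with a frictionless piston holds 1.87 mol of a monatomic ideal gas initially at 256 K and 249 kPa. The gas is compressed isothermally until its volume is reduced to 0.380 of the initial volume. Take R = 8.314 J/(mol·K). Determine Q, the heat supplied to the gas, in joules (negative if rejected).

-3850 J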